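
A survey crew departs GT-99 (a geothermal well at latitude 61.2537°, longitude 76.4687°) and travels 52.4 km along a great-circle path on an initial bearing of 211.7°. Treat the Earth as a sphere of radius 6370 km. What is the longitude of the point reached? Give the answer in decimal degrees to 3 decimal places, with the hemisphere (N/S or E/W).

75.960°E

δ = d/R = 52.4/6370 = 0.008226 rad
φ₂ = arcsin(sin φ₁ cos δ + cos φ₁ sin δ cos θ)
   = arcsin(0.87676·0.99997 + 0.48093·0.00823·-0.85081) = 60.85173°
λ₂ = λ₁ + atan2(sin θ sin δ cos φ₁, cos δ − sin φ₁ sin φ₂) = 75.96022°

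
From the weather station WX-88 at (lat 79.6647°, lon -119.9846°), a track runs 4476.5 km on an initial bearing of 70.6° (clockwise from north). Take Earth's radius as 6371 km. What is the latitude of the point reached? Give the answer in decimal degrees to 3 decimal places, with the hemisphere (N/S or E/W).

δ = d/R = 4476.5/6371 = 0.702637 rad
φ₂ = arcsin(sin φ₁ cos δ + cos φ₁ sin δ cos θ)
   = arcsin(0.98377·0.76314 + 0.17941·0.64623·0.33216) = 52.11727°
λ₂ = λ₁ + atan2(sin θ sin δ cos φ₁, cos δ − sin φ₁ sin φ₂) = -23.03884°

52.117°N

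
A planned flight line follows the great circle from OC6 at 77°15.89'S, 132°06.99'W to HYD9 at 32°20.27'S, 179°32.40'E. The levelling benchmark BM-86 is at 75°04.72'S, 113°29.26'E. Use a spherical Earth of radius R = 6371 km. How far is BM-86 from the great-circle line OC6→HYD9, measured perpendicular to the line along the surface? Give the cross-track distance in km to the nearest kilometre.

2579 km

OC6: φ = -77.26483°, λ = -132.11650°
HYD9: φ = -32.33783°, λ = +179.54000°
BM-86: φ = -75.07867°, λ = +113.48767°
δ₁₃ = central angle OC6→BM-86 = 0.405098 rad  (haversine)
θ₁₃ = bearing OC6→BM-86 = 216.514°,  θ₁₂ = bearing OC6→HYD9 = 304.252°
dₓₜ = R·arcsin(sin δ₁₃ · sin(θ₁₃ − θ₁₂)) = 6371·arcsin(0.39411·sin(-87.738°)) = -2578.748 km
|dₓₜ| = 2578.748 km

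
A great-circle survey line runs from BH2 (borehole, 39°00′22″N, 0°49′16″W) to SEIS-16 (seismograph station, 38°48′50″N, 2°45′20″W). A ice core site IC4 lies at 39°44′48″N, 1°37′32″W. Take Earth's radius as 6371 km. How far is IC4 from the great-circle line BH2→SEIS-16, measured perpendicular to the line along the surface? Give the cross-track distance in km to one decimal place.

BH2: φ = +39.00611°, λ = -0.82111°
SEIS-16: φ = +38.81389°, λ = -2.75556°
IC4: φ = +39.74667°, λ = -1.62556°
δ₁₃ = central angle BH2→IC4 = 0.016877 rad  (haversine)
θ₁₃ = bearing BH2→IC4 = 320.235°,  θ₁₂ = bearing BH2→SEIS-16 = 263.331°
dₓₜ = R·arcsin(sin δ₁₃ · sin(θ₁₃ − θ₁₂)) = 6371·arcsin(0.01688·sin(56.904°)) = 90.078 km
|dₓₜ| = 90.078 km

90.1 km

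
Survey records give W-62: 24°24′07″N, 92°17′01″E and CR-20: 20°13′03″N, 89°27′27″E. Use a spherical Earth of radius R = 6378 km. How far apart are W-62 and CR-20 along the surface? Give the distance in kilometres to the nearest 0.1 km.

W-62: φ = +24.40194°, λ = +92.28361°
CR-20: φ = +20.21750°, λ = +89.45750°
Δφ = -4.1844°,  Δλ = -2.8261°
a = sin²(Δφ/2) + cos φ₁ cos φ₂ sin²(Δλ/2) = 0.001853
c = 2·arcsin(√a) = 0.086108 rad = 4.9336°
d = R·c = 6378 × 0.086108 = 549.2 km

549.2 km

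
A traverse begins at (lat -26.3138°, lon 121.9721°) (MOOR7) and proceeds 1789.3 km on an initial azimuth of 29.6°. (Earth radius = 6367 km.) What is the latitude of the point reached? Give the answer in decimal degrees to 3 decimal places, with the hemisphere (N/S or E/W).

12.107°S

δ = d/R = 1789.3/6367 = 0.281027 rad
φ₂ = arcsin(sin φ₁ cos δ + cos φ₁ sin δ cos θ)
   = arcsin(-0.44329·0.96077 + 0.89638·0.27734·0.86949) = -12.10695°
λ₂ = λ₁ + atan2(sin θ sin δ cos φ₁, cos δ − sin φ₁ sin φ₂) = 130.02616°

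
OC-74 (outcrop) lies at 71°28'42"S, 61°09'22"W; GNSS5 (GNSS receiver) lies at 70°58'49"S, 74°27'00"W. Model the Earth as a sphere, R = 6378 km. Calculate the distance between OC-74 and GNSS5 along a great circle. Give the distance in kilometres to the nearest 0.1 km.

OC-74: φ = -71.47833°, λ = -61.15611°
GNSS5: φ = -70.98028°, λ = -74.45000°
Δφ = 0.4981°,  Δλ = -13.2939°
a = sin²(Δφ/2) + cos φ₁ cos φ₂ sin²(Δλ/2) = 0.001406
c = 2·arcsin(√a) = 0.075009 rad = 4.2977°
d = R·c = 6378 × 0.075009 = 478.4 km

478.4 km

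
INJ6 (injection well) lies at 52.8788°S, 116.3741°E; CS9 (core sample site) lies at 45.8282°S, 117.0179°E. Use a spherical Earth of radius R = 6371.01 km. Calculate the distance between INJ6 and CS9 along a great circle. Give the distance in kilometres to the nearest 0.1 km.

Δφ = 7.0506°,  Δλ = 0.6438°
a = sin²(Δφ/2) + cos φ₁ cos φ₂ sin²(Δλ/2) = 0.003794
c = 2·arcsin(√a) = 0.123272 rad = 7.0630°
d = R·c = 6371.01 × 0.123272 = 785.4 km

785.4 km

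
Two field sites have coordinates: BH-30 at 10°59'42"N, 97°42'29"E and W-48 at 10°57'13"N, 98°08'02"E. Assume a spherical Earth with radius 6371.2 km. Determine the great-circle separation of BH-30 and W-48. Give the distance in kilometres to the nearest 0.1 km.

46.7 km

BH-30: φ = +10.99500°, λ = +97.70806°
W-48: φ = +10.95361°, λ = +98.13389°
Δφ = -0.0414°,  Δλ = 0.4258°
a = sin²(Δφ/2) + cos φ₁ cos φ₂ sin²(Δλ/2) = 0.000013
c = 2·arcsin(√a) = 0.007332 rad = 0.4201°
d = R·c = 6371.2 × 0.007332 = 46.7 km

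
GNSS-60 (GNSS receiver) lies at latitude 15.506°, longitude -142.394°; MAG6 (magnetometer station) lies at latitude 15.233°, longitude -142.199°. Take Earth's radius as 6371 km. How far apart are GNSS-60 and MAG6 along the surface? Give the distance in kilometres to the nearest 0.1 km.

Δφ = -0.2730°,  Δλ = 0.1950°
a = sin²(Δφ/2) + cos φ₁ cos φ₂ sin²(Δλ/2) = 0.000008
c = 2·arcsin(√a) = 0.005786 rad = 0.3315°
d = R·c = 6371 × 0.005786 = 36.9 km

36.9 km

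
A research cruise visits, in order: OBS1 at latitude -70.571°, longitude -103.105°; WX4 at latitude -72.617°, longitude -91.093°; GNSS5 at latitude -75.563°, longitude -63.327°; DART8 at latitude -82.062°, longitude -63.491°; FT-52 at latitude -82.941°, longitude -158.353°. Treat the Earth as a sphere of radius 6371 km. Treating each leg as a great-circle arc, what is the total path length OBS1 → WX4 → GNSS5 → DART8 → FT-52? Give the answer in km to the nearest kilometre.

OBS1→WX4: c = 0.075031 rad, d = 478.02 km
WX4→GNSS5: c = 0.140814 rad, d = 897.13 km
GNSS5→DART8: c = 0.113430 rad, d = 722.66 km
DART8→FT-52: c = 0.192796 rad, d = 1228.30 km
Total = 478.02 + 897.13 + 722.66 + 1228.30 = 3326.11 km

3326 km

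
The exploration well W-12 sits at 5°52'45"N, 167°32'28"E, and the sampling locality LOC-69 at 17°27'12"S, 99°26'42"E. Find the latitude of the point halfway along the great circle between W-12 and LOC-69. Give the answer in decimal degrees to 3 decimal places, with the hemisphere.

W-12: φ = +5.87917°, λ = +167.54111°
LOC-69: φ = -17.45333°, λ = +99.44500°
Bx = cos φ₂ cos Δλ = 0.355876,  By = cos φ₂ sin Δλ = -0.885096
φₘ = atan2(sin φ₁ + sin φ₂, √((cos φ₁ + Bx)² + By²)) = -6.97295°
λₘ = λ₁ + atan2(By, cos φ₁ + Bx) = 134.30318°

6.973°S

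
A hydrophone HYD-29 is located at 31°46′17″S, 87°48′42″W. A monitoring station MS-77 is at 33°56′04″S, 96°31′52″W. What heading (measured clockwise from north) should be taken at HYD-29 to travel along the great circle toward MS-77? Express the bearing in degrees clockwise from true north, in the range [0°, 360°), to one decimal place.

251.2°

HYD-29: φ = -31.77139°, λ = -87.81167°
MS-77: φ = -33.93444°, λ = -96.53111°
Δλ = -8.7194°
y = sin Δλ · cos φ₂ = -0.125776
x = cos φ₁ sin φ₂ − sin φ₁ cos φ₂ cos Δλ = -0.042792
θ = atan2(y, x) = -108.7897° → 251.2103° (mod 360°)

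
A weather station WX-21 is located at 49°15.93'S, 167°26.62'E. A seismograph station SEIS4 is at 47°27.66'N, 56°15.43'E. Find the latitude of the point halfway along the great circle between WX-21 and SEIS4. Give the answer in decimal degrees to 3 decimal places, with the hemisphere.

1.596°S

WX-21: φ = -49.26550°, λ = +167.44367°
SEIS4: φ = +47.46100°, λ = +56.25717°
Bx = cos φ₂ cos Δλ = -0.244343,  By = cos φ₂ sin Δλ = -0.630394
φₘ = atan2(sin φ₁ + sin φ₂, √((cos φ₁ + Bx)² + By²)) = -1.59591°
λₘ = λ₁ + atan2(By, cos φ₁ + Bx) = 110.36875°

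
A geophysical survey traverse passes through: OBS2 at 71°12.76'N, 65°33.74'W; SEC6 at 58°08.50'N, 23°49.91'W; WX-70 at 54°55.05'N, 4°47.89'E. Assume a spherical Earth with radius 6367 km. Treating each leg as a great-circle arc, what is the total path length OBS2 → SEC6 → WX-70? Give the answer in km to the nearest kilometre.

4156 km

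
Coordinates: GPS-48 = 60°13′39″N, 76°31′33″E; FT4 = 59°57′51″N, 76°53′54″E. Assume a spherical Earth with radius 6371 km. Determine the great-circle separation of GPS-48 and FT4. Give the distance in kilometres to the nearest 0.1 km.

35.8 km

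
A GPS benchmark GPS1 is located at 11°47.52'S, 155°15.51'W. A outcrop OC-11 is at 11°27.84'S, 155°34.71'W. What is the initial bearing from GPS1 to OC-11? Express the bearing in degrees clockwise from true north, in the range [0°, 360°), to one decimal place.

GPS1: φ = -11.79200°, λ = -155.25850°
OC-11: φ = -11.46400°, λ = -155.57850°
Δλ = -0.3200°
y = sin Δλ · cos φ₂ = -0.005474
x = cos φ₁ sin φ₂ − sin φ₁ cos φ₂ cos Δλ = 0.005722
θ = atan2(y, x) = -43.7314° → 316.2686° (mod 360°)

316.3°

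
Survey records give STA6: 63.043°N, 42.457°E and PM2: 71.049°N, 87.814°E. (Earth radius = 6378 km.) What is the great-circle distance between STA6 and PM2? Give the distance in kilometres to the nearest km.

2096 km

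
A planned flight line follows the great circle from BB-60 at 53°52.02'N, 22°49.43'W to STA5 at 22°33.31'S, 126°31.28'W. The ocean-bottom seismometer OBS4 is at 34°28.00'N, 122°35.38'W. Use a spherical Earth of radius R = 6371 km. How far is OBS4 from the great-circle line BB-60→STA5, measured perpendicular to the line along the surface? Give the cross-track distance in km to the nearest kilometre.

3268 km

BB-60: φ = +53.86700°, λ = -22.82383°
STA5: φ = -22.55517°, λ = -126.52133°
OBS4: φ = +34.46667°, λ = -122.58967°
δ₁₃ = central angle BB-60→OBS4 = 1.186821 rad  (haversine)
θ₁₃ = bearing BB-60→OBS4 = 298.798°,  θ₁₂ = bearing BB-60→STA5 = 266.839°
dₓₜ = R·arcsin(sin δ₁₃ · sin(θ₁₃ − θ₁₂)) = 6371·arcsin(0.92718·sin(31.960°)) = 3268.238 km
|dₓₜ| = 3268.238 km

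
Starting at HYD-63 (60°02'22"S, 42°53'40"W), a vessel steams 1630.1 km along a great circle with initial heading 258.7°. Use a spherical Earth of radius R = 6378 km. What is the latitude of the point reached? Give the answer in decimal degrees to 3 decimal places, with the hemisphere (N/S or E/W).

59.651°S

HYD-63: φ = -60.03944°, λ = -42.89444°
δ = d/R = 1630.1/6378 = 0.255582 rad
φ₂ = arcsin(sin φ₁ cos δ + cos φ₁ sin δ cos θ)
   = arcsin(-0.86637·0.96752 + 0.49940·0.25281·-0.19595) = -59.65120°
λ₂ = λ₁ + atan2(sin θ sin δ cos φ₁, cos δ − sin φ₁ sin φ₂) = -72.27779°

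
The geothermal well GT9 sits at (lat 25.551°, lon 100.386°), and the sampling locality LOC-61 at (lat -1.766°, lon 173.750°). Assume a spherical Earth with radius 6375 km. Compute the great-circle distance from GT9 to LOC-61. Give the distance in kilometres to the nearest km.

Δφ = -27.3170°,  Δλ = 73.3640°
a = sin²(Δφ/2) + cos φ₁ cos φ₂ sin²(Δλ/2) = 0.377562
c = 2·arcsin(√a) = 1.323404 rad = 75.8254°
d = R·c = 6375 × 1.323404 = 8436.7 km

8437 km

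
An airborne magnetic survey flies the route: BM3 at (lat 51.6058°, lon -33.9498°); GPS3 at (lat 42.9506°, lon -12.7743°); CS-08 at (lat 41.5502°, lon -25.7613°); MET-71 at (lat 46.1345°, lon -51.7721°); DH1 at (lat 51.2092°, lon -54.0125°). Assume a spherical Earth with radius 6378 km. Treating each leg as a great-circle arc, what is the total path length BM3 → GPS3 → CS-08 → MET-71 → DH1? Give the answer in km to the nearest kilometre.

5665 km

BM3→GPS3: c = 0.291139 rad, d = 1856.89 km
GPS3→CS-08: c = 0.169377 rad, d = 1080.28 km
CS-08→MET-71: c = 0.335419 rad, d = 2139.30 km
MET-71→DH1: c = 0.092246 rad, d = 588.34 km
Total = 1856.89 + 1080.28 + 2139.30 + 588.34 = 5664.81 km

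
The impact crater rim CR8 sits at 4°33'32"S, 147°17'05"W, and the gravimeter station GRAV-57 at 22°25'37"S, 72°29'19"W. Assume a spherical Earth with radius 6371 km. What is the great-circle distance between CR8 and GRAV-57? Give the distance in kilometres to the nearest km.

CR8: φ = -4.55889°, λ = -147.28472°
GRAV-57: φ = -22.42694°, λ = -72.48861°
Δφ = -17.8681°,  Δλ = 74.7961°
a = sin²(Δφ/2) + cos φ₁ cos φ₂ sin²(Δλ/2) = 0.364012
c = 2·arcsin(√a) = 1.295351 rad = 74.2181°
d = R·c = 6371 × 1.295351 = 8252.7 km

8253 km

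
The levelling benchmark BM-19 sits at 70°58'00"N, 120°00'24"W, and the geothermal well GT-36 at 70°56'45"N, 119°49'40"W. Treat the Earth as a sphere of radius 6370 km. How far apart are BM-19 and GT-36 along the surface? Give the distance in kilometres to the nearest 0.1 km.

BM-19: φ = +70.96667°, λ = -120.00667°
GT-36: φ = +70.94583°, λ = -119.82778°
Δφ = -0.0208°,  Δλ = 0.1789°
a = sin²(Δφ/2) + cos φ₁ cos φ₂ sin²(Δλ/2) = 0.000000
c = 2·arcsin(√a) = 0.001082 rad = 0.0620°
d = R·c = 6370 × 0.001082 = 6.9 km

6.9 km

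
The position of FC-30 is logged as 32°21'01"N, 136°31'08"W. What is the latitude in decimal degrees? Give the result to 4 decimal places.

32.3503°N

32° + 21′/60 + 1″/3600 = 32 + 0.35000 + 0.00028 = 32.3503°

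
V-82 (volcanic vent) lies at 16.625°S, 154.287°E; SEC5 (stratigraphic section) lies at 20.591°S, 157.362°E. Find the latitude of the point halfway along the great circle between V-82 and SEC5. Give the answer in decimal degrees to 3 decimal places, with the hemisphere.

18.614°S

Bx = cos φ₂ cos Δλ = 0.934767,  By = cos φ₂ sin Δλ = 0.050216
φₘ = atan2(sin φ₁ + sin φ₂, √((cos φ₁ + Bx)² + By²)) = -18.61424°
λₘ = λ₁ + atan2(By, cos φ₁ + Bx) = 155.80657°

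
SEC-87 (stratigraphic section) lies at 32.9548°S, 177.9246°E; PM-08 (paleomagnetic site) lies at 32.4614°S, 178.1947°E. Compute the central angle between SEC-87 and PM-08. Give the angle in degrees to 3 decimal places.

0.543°

Δφ = 0.4934°,  Δλ = 0.2701°
a = sin²(Δφ/2) + cos φ₁ cos φ₂ sin²(Δλ/2) = 0.000022
c = 2·arcsin(√a) = 0.009481 rad = 0.5432°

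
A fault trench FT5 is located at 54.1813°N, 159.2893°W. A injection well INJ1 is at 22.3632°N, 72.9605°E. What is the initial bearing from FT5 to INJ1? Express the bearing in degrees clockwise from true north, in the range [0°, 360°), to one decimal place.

313.0°

Δλ = -127.7502°
y = sin Δλ · cos φ₂ = -0.731220
x = cos φ₁ sin φ₂ − sin φ₁ cos φ₂ cos Δλ = 0.681760
θ = atan2(y, x) = -47.0048° → 312.9952° (mod 360°)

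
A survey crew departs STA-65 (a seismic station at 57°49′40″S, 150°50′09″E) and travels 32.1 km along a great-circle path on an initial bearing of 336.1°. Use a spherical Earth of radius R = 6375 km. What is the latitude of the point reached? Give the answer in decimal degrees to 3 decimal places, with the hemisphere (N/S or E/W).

STA-65: φ = -57.82778°, λ = +150.83583°
δ = d/R = 32.1/6375 = 0.005035 rad
φ₂ = arcsin(sin φ₁ cos δ + cos φ₁ sin δ cos θ)
   = arcsin(-0.84645·0.99999 + 0.53247·0.00504·0.91425) = -57.56383°
λ₂ = λ₁ + atan2(sin θ sin δ cos φ₁, cos δ − sin φ₁ sin φ₂) = 150.61791°

57.564°S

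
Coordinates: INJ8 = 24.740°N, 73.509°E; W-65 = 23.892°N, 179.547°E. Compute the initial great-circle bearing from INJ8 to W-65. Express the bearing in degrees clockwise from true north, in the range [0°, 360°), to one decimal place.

61.7°

Δλ = 106.0380°
y = sin Δλ · cos φ₂ = 0.878724
x = cos φ₁ sin φ₂ − sin φ₁ cos φ₂ cos Δλ = 0.473554
θ = atan2(y, x) = 61.6793° → 61.6793° (mod 360°)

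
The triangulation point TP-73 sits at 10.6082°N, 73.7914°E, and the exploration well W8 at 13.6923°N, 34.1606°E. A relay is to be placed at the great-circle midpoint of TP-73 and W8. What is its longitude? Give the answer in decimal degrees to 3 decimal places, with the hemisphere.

Bx = cos φ₂ cos Δλ = 0.748283,  By = cos φ₂ sin Δλ = -0.619711
φₘ = atan2(sin φ₁ + sin φ₂, √((cos φ₁ + Bx)² + By²)) = 12.89010°
λₘ = λ₁ + atan2(By, cos φ₁ + Bx) = 54.09566°

54.096°E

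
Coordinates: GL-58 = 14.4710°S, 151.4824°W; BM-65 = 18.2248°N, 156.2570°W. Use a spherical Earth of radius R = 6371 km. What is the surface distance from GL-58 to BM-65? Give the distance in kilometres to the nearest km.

Δφ = 32.6958°,  Δλ = -4.7746°
a = sin²(Δφ/2) + cos φ₁ cos φ₂ sin²(Δλ/2) = 0.080821
c = 2·arcsin(√a) = 0.576531 rad = 33.0328°
d = R·c = 6371 × 0.576531 = 3673.1 km

3673 km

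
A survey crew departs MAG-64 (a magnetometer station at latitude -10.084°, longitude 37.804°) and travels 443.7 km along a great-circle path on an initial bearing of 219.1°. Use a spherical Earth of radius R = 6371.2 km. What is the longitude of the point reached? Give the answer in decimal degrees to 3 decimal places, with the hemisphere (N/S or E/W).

35.221°E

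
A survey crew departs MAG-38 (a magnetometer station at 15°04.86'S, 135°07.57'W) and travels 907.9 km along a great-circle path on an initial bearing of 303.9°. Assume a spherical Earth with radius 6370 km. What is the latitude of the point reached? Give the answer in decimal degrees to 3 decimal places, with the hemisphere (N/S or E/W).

10.431°S

MAG-38: φ = -15.08100°, λ = -135.12617°
δ = d/R = 907.9/6370 = 0.142527 rad
φ₂ = arcsin(sin φ₁ cos δ + cos φ₁ sin δ cos θ)
   = arcsin(-0.26018·0.98986 + 0.96556·0.14205·0.55775) = -10.43090°
λ₂ = λ₁ + atan2(sin θ sin δ cos φ₁, cos δ − sin φ₁ sin φ₂) = -142.01138°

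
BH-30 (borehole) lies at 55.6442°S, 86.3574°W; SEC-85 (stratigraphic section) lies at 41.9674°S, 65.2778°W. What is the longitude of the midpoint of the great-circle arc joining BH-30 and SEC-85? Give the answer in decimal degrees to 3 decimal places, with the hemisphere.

74.357°W

Bx = cos φ₂ cos Δλ = 0.693770,  By = cos φ₂ sin Δλ = 0.267420
φₘ = atan2(sin φ₁ + sin φ₂, √((cos φ₁ + Bx)² + By²)) = -49.27920°
λₘ = λ₁ + atan2(By, cos φ₁ + Bx) = -74.35730°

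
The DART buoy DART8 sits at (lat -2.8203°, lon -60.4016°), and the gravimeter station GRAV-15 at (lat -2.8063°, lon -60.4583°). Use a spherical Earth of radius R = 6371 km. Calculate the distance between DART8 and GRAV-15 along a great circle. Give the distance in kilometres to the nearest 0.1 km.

6.5 km

Δφ = 0.0140°,  Δλ = -0.0567°
a = sin²(Δφ/2) + cos φ₁ cos φ₂ sin²(Δλ/2) = 0.000000
c = 2·arcsin(√a) = 0.001018 rad = 0.0583°
d = R·c = 6371 × 0.001018 = 6.5 km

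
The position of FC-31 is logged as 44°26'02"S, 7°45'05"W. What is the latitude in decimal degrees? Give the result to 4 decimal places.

44.4339°S

44° + 26′/60 + 2″/3600 = 44 + 0.43333 + 0.00056 = 44.4339°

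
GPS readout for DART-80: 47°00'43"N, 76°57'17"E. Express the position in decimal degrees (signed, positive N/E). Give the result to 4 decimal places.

lat: 47.0119° N → +47.0119°
lon: 76.9547° E → +76.9547°

+47.0119°, +76.9547°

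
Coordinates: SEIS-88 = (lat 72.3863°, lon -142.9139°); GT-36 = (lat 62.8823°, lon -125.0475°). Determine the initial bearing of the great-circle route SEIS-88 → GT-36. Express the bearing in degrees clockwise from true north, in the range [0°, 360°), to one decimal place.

135.9°

Δλ = 17.8664°
y = sin Δλ · cos φ₂ = 0.139845
x = cos φ₁ sin φ₂ − sin φ₁ cos φ₂ cos Δλ = -0.144165
θ = atan2(y, x) = 135.8714° → 135.8714° (mod 360°)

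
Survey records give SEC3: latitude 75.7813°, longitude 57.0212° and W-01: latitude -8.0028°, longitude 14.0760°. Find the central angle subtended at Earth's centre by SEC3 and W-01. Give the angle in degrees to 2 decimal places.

87.53°

Δφ = -83.7841°,  Δλ = -42.9452°
a = sin²(Δφ/2) + cos φ₁ cos φ₂ sin²(Δλ/2) = 0.478455
c = 2·arcsin(√a) = 1.527692 rad = 87.5303°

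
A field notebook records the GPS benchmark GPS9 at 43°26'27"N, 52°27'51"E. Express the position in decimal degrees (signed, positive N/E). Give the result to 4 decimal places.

+43.4408°, +52.4642°

lat: 43.4408° N → +43.4408°
lon: 52.4642° E → +52.4642°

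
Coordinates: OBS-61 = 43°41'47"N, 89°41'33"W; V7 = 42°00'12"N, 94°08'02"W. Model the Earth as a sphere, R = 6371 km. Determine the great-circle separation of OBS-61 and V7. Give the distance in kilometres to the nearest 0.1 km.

408.0 km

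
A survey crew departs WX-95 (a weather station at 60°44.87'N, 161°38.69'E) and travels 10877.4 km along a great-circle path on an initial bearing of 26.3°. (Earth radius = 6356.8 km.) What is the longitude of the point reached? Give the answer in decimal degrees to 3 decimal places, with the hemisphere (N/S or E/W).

WX-95: φ = +60.74783°, λ = +161.64483°
δ = d/R = 10877.4/6356.8 = 1.711144 rad
φ₂ = arcsin(sin φ₁ cos δ + cos φ₁ sin δ cos θ)
   = arcsin(0.87248·-0.13989 + 0.48865·0.99017·0.89649) = 18.16267°
λ₂ = λ₁ + atan2(sin θ sin δ cos φ₁, cos δ − sin φ₁ sin φ₂) = -45.85330°

45.853°W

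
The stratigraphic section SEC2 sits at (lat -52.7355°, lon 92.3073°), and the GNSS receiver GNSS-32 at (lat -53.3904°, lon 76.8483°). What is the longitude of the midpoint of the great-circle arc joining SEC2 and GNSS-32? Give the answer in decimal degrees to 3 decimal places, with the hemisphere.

Bx = cos φ₂ cos Δλ = 0.574784,  By = cos φ₂ sin Δλ = -0.158959
φₘ = atan2(sin φ₁ + sin φ₂, √((cos φ₁ + Bx)² + By²)) = -53.31381°
λₘ = λ₁ + atan2(By, cos φ₁ + Bx) = 84.63692°

84.637°E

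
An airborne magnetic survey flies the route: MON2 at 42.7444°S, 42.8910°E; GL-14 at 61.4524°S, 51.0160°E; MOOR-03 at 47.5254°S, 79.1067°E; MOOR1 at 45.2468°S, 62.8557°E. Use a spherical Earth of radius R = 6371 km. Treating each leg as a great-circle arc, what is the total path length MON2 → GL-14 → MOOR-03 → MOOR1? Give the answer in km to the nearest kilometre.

5771 km

MON2→GL-14: c = 0.337327 rad, d = 2149.11 km
GL-14→MOOR-03: c = 0.369273 rad, d = 2352.64 km
MOOR-03→MOOR1: c = 0.199258 rad, d = 1269.47 km
Total = 2149.11 + 2352.64 + 1269.47 = 5771.22 km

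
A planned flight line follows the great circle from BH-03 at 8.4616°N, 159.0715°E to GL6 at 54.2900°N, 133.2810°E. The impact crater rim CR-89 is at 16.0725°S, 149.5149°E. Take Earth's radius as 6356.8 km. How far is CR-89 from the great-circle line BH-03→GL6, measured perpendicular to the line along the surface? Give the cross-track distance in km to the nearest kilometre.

1851 km

δ₁₃ = central angle BH-03→CR-89 = 0.458937 rad  (haversine)
θ₁₃ = bearing BH-03→CR-89 = 201.108°,  θ₁₂ = bearing BH-03→GL6 = 340.716°
dₓₜ = R·arcsin(sin δ₁₃ · sin(θ₁₃ − θ₁₂)) = 6356.8·arcsin(0.44300·sin(-139.608°)) = -1850.861 km
|dₓₜ| = 1850.861 km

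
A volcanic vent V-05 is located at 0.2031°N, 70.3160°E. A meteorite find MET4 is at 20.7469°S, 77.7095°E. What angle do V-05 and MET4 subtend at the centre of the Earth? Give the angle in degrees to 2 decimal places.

22.16°

Δφ = -20.9500°,  Δλ = 7.3935°
a = sin²(Δφ/2) + cos φ₁ cos φ₂ sin²(Δλ/2) = 0.036941
c = 2·arcsin(√a) = 0.386808 rad = 22.1625°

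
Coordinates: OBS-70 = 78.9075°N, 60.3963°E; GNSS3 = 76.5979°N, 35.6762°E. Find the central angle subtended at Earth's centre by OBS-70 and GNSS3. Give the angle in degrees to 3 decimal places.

Δφ = -2.3096°,  Δλ = -24.7201°
a = sin²(Δφ/2) + cos φ₁ cos φ₂ sin²(Δλ/2) = 0.002449
c = 2·arcsin(√a) = 0.099024 rad = 5.6736°

5.674°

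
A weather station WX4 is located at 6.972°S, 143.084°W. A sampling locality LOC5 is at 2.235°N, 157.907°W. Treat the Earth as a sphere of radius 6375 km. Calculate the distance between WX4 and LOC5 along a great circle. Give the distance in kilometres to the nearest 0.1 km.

Δφ = 9.2070°,  Δλ = -14.8230°
a = sin²(Δφ/2) + cos φ₁ cos φ₂ sin²(Δλ/2) = 0.022946
c = 2·arcsin(√a) = 0.304127 rad = 17.4252°
d = R·c = 6375 × 0.304127 = 1938.8 km

1938.8 km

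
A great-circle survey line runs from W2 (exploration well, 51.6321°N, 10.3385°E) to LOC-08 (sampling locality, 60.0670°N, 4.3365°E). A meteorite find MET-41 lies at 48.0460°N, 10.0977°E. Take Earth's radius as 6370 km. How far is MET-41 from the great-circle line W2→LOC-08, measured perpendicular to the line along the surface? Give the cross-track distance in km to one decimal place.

148.7 km

δ₁₃ = central angle W2→MET-41 = 0.062648 rad  (haversine)
θ₁₃ = bearing W2→MET-41 = 182.572°,  θ₁₂ = bearing W2→LOC-08 = 340.681°
dₓₜ = R·arcsin(sin δ₁₃ · sin(θ₁₃ − θ₁₂)) = 6370·arcsin(0.06261·sin(-158.109°)) = -148.708 km
|dₓₜ| = 148.708 km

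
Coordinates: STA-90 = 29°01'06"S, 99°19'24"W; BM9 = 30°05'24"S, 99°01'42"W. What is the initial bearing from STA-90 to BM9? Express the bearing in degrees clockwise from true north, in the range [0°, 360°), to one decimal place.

STA-90: φ = -29.01833°, λ = -99.32333°
BM9: φ = -30.09000°, λ = -99.02833°
Δλ = 0.2950°
y = sin Δλ · cos φ₂ = 0.004455
x = cos φ₁ sin φ₂ − sin φ₁ cos φ₂ cos Δλ = -0.018709
θ = atan2(y, x) = 166.6063° → 166.6063° (mod 360°)

166.6°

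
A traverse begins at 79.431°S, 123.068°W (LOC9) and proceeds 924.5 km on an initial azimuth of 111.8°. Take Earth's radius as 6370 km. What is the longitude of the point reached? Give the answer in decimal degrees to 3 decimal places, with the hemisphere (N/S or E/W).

76.851°W

δ = d/R = 924.5/6370 = 0.145133 rad
φ₂ = arcsin(sin φ₁ cos δ + cos φ₁ sin δ cos θ)
   = arcsin(-0.98303·0.98949 + 0.18342·0.14462·-0.37137) = -79.28094°
λ₂ = λ₁ + atan2(sin θ sin δ cos φ₁, cos δ − sin φ₁ sin φ₂) = -76.85063°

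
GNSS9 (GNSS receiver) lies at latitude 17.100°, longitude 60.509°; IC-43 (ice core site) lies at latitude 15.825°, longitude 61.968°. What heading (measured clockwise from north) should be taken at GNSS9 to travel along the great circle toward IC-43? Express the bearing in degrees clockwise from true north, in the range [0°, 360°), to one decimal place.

132.1°

Δλ = 1.4590°
y = sin Δλ · cos φ₂ = 0.024497
x = cos φ₁ sin φ₂ − sin φ₁ cos φ₂ cos Δλ = -0.022159
θ = atan2(y, x) = 132.1322° → 132.1322° (mod 360°)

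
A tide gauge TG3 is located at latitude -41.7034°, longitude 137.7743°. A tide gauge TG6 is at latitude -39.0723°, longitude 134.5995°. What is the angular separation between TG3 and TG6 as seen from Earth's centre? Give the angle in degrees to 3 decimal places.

Δφ = 2.6311°,  Δλ = -3.1748°
a = sin²(Δφ/2) + cos φ₁ cos φ₂ sin²(Δλ/2) = 0.000972
c = 2·arcsin(√a) = 0.062361 rad = 3.5730°

3.573°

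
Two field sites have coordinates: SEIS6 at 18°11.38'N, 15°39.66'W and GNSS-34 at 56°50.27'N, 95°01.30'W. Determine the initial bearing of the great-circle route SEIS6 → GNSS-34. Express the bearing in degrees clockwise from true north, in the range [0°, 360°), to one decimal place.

324.9°

SEIS6: φ = +18.18967°, λ = -15.66100°
GNSS-34: φ = +56.83783°, λ = -95.02167°
Δλ = -79.3607°
y = sin Δλ · cos φ₂ = -0.537607
x = cos φ₁ sin φ₂ − sin φ₁ cos φ₂ cos Δλ = 0.763767
θ = atan2(y, x) = -35.1413° → 324.8587° (mod 360°)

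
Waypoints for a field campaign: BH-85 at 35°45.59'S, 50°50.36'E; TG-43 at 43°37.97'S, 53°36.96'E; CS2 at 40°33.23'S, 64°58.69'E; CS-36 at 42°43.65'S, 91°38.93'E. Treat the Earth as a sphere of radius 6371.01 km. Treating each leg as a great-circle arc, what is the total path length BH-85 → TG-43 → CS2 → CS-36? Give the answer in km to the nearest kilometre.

4124 km

BH-85: φ = -35.75983°, λ = +50.83933°
TG-43: φ = -43.63283°, λ = +53.61600°
CS2: φ = -40.55383°, λ = +64.97817°
CS-36: φ = -42.72750°, λ = +91.64883°
BH-85→TG-43: c = 0.142355 rad, d = 906.95 km
TG-43→CS2: c = 0.156501 rad, d = 997.07 km
CS2→CS-36: c = 0.348473 rad, d = 2220.12 km
Total = 906.95 + 997.07 + 2220.12 = 4124.14 km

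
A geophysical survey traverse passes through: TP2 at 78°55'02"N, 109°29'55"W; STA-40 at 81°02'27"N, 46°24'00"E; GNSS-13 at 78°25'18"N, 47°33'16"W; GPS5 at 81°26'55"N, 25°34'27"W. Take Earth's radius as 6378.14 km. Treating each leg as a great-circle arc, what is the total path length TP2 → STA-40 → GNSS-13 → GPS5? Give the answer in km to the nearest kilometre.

TP2: φ = +78.91722°, λ = -109.49861°
STA-40: φ = +81.04083°, λ = +46.40000°
GNSS-13: φ = +78.42167°, λ = -47.55444°
GPS5: φ = +81.44861°, λ = -25.57417°
TP2→STA-40: c = 0.342102 rad, d = 2181.97 km
STA-40→GNSS-13: c = 0.263272 rad, d = 1679.19 km
GNSS-13→GPS5: c = 0.084459 rad, d = 538.69 km
Total = 2181.97 + 1679.19 + 538.69 = 4399.85 km

4400 km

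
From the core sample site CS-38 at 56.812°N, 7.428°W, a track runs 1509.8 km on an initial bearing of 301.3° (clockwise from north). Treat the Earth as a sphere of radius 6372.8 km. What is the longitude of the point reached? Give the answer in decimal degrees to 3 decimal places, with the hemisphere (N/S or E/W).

δ = d/R = 1509.8/6372.8 = 0.236913 rad
φ₂ = arcsin(sin φ₁ cos δ + cos φ₁ sin δ cos θ)
   = arcsin(0.83688·0.97207 + 0.54739·0.23470·0.51952) = 61.67218°
λ₂ = λ₁ + atan2(sin θ sin δ cos φ₁, cos δ − sin φ₁ sin φ₂) = -32.42869°

32.429°W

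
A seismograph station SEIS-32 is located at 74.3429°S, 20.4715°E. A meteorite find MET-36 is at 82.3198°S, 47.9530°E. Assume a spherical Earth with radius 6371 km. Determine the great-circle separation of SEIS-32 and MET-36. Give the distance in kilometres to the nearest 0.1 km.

Δφ = -7.9769°,  Δλ = 27.4815°
a = sin²(Δφ/2) + cos φ₁ cos φ₂ sin²(Δλ/2) = 0.006873
c = 2·arcsin(√a) = 0.165996 rad = 9.5109°
d = R·c = 6371 × 0.165996 = 1057.6 km

1057.6 km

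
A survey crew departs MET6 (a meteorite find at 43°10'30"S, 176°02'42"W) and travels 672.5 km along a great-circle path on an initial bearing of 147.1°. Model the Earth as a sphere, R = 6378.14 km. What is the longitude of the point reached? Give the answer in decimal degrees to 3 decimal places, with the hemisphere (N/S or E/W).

MET6: φ = -43.17500°, λ = -176.04500°
δ = d/R = 672.5/6378.14 = 0.105438 rad
φ₂ = arcsin(sin φ₁ cos δ + cos φ₁ sin δ cos θ)
   = arcsin(-0.68423·0.99445 + 0.72927·0.10524·-0.83962) = -48.14795°
λ₂ = λ₁ + atan2(sin θ sin δ cos φ₁, cos δ − sin φ₁ sin φ₂) = -171.12997°

171.130°W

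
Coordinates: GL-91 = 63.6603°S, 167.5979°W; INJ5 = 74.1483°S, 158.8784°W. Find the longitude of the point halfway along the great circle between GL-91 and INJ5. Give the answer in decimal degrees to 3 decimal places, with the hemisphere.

Bx = cos φ₂ cos Δλ = 0.269991,  By = cos φ₂ sin Δλ = 0.041409
φₘ = atan2(sin φ₁ + sin φ₂, √((cos φ₁ + Bx)² + By²)) = -68.95684°
λₘ = λ₁ + atan2(By, cos φ₁ + Bx) = -164.27727°

164.277°W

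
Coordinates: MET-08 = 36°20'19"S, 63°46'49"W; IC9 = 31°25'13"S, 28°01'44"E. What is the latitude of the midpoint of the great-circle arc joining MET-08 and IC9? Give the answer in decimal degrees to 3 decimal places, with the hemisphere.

43.965°S

MET-08: φ = -36.33861°, λ = -63.78028°
IC9: φ = -31.42028°, λ = +28.02889°
Bx = cos φ₂ cos Δλ = -0.026941,  By = cos φ₂ sin Δλ = 0.852941
φₘ = atan2(sin φ₁ + sin φ₂, √((cos φ₁ + Bx)² + By²)) = -43.96481°
λₘ = λ₁ + atan2(By, cos φ₁ + Bx) = -16.17096°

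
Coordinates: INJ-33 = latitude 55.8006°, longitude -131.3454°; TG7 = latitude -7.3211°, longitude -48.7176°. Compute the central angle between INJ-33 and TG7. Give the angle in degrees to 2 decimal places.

91.94°

Δφ = -63.1217°,  Δλ = 82.6278°
a = sin²(Δφ/2) + cos φ₁ cos φ₂ sin²(Δλ/2) = 0.516931
c = 2·arcsin(√a) = 1.604664 rad = 91.9405°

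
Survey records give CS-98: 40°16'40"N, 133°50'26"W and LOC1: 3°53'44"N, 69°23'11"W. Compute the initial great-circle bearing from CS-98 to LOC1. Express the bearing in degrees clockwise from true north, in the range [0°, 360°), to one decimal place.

CS-98: φ = +40.27778°, λ = -133.84056°
LOC1: φ = +3.89556°, λ = -69.38639°
Δλ = 64.4542°
y = sin Δλ · cos φ₂ = 0.900156
x = cos φ₁ sin φ₂ − sin φ₁ cos φ₂ cos Δλ = -0.226314
θ = atan2(y, x) = 104.1126° → 104.1126° (mod 360°)

104.1°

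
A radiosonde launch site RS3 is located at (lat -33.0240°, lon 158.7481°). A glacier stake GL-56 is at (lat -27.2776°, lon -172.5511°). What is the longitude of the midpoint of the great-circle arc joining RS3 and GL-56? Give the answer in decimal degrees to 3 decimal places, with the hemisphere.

Bx = cos φ₂ cos Δλ = 0.779598,  By = cos φ₂ sin Δλ = 0.426832
φₘ = atan2(sin φ₁ + sin φ₂, √((cos φ₁ + Bx)² + By²)) = -30.94505°
λₘ = λ₁ + atan2(By, cos φ₁ + Bx) = 173.52582°

173.526°E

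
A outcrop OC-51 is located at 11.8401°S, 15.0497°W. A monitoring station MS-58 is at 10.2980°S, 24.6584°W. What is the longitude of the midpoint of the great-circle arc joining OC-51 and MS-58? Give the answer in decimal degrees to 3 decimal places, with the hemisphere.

Bx = cos φ₂ cos Δλ = 0.970088,  By = cos φ₂ sin Δλ = -0.164230
φₘ = atan2(sin φ₁ + sin φ₂, √((cos φ₁ + Bx)² + By²)) = -11.10711°
λₘ = λ₁ + atan2(By, cos φ₁ + Bx) = -19.86673°

19.867°W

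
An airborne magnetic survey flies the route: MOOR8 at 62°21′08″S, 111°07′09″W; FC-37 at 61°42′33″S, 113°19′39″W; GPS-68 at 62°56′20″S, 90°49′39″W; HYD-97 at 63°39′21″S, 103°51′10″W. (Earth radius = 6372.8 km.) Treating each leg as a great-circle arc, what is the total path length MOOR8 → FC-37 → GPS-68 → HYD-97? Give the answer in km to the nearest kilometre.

1955 km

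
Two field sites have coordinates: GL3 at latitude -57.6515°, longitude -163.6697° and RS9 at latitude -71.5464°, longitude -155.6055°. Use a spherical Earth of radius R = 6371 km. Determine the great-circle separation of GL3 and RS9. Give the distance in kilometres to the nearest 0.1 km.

1588.9 km

Δφ = -13.8949°,  Δλ = 8.0642°
a = sin²(Δφ/2) + cos φ₁ cos φ₂ sin²(Δλ/2) = 0.015468
c = 2·arcsin(√a) = 0.249390 rad = 14.2890°
d = R·c = 6371 × 0.249390 = 1588.9 km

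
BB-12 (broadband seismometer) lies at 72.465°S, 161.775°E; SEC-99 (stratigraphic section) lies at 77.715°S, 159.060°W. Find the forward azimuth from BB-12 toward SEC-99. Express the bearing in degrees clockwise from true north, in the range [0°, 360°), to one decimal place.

Δλ = 39.1650°
y = sin Δλ · cos φ₂ = 0.134379
x = cos φ₁ sin φ₂ − sin φ₁ cos φ₂ cos Δλ = -0.137084
θ = atan2(y, x) = 135.5710° → 135.5710° (mod 360°)

135.6°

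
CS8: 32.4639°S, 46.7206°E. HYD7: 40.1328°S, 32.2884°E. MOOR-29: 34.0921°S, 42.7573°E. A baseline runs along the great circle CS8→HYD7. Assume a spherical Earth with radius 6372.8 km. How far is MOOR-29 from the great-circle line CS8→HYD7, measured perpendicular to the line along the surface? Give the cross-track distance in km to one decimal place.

73.3 km

δ₁₃ = central angle CS8→MOOR-29 = 0.064427 rad  (haversine)
θ₁₃ = bearing CS8→MOOR-29 = 242.753°,  θ₁₂ = bearing CS8→HYD7 = 232.465°
dₓₜ = R·arcsin(sin δ₁₃ · sin(θ₁₃ − θ₁₂)) = 6372.8·arcsin(0.06438·sin(10.287°)) = 73.273 km
|dₓₜ| = 73.273 km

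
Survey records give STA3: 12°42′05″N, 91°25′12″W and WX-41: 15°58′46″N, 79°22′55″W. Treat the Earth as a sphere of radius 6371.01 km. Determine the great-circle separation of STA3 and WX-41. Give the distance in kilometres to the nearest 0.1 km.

1346.8 km

STA3: φ = +12.70139°, λ = -91.42000°
WX-41: φ = +15.97944°, λ = -79.38194°
Δφ = 3.2781°,  Δλ = 12.0381°
a = sin²(Δφ/2) + cos φ₁ cos φ₂ sin²(Δλ/2) = 0.011130
c = 2·arcsin(√a) = 0.211390 rad = 12.1118°
d = R·c = 6371.01 × 0.211390 = 1346.8 km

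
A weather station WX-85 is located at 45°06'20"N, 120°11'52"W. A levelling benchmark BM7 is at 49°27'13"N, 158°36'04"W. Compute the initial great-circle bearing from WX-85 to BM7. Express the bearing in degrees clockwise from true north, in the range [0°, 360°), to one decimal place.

293.5°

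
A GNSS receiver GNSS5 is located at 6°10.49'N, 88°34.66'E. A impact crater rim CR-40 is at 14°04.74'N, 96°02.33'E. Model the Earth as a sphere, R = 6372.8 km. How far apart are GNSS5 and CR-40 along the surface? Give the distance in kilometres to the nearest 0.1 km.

GNSS5: φ = +6.17483°, λ = +88.57767°
CR-40: φ = +14.07900°, λ = +96.03883°
Δφ = 7.9042°,  Δλ = 7.4612°
a = sin²(Δφ/2) + cos φ₁ cos φ₂ sin²(Δλ/2) = 0.008833
c = 2·arcsin(√a) = 0.188243 rad = 10.7855°
d = R·c = 6372.8 × 0.188243 = 1199.6 km

1199.6 km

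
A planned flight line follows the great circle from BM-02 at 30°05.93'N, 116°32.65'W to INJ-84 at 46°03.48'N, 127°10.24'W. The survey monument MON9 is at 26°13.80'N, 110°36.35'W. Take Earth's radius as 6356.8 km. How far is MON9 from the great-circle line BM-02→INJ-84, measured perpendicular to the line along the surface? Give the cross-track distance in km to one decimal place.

365.6 km

BM-02: φ = +30.09883°, λ = -116.54417°
INJ-84: φ = +46.05800°, λ = -127.17067°
MON9: φ = +26.23000°, λ = -110.60583°
δ₁₃ = central angle BM-02→MON9 = 0.113581 rad  (haversine)
θ₁₃ = bearing BM-02→MON9 = 125.032°,  θ₁₂ = bearing BM-02→INJ-84 = 335.510°
dₓₜ = R·arcsin(sin δ₁₃ · sin(θ₁₃ − θ₁₂)) = 6356.8·arcsin(0.11334·sin(-210.478°)) = 365.628 km
|dₓₜ| = 365.628 km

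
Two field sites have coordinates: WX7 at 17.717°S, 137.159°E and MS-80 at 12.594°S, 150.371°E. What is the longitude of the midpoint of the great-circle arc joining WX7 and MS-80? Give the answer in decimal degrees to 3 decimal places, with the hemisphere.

Bx = cos φ₂ cos Δλ = 0.950108,  By = cos φ₂ sin Δλ = 0.223056
φₘ = atan2(sin φ₁ + sin φ₂, √((cos φ₁ + Bx)² + By²)) = -15.25208°
λₘ = λ₁ + atan2(By, cos φ₁ + Bx) = 143.84540°

143.845°E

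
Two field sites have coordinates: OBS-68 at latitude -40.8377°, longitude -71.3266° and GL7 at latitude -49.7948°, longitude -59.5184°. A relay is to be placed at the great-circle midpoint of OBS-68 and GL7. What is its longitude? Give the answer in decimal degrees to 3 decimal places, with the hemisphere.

65.892°W

Bx = cos φ₂ cos Δλ = 0.631866,  By = cos φ₂ sin Δλ = 0.132098
φₘ = atan2(sin φ₁ + sin φ₂, √((cos φ₁ + Bx)² + By²)) = -45.46764°
λₘ = λ₁ + atan2(By, cos φ₁ + Bx) = -65.89172°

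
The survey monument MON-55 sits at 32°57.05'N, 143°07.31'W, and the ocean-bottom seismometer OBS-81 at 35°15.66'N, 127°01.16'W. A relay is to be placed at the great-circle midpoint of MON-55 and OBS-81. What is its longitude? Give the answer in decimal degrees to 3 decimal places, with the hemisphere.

MON-55: φ = +32.95083°, λ = -143.12183°
OBS-81: φ = +35.26100°, λ = -127.01933°
Bx = cos φ₂ cos Δλ = 0.784496,  By = cos φ₂ sin Δλ = 0.226470
φₘ = atan2(sin φ₁ + sin φ₂, √((cos φ₁ + Bx)² + By²)) = 34.36985°
λₘ = λ₁ + atan2(By, cos φ₁ + Bx) = -135.18125°

135.181°W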